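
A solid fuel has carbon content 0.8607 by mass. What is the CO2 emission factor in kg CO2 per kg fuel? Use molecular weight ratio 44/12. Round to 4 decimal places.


EF = C_frac * (M_CO2 / M_C)
EF = 0.8607 * (44/12)
EF = 0.8607 * 3.666667 = 3.1559 kg_CO2/kg_fuel


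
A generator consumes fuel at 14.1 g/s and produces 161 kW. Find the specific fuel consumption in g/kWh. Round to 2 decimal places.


SFC = (mf / BP) * 3600
Rate = 14.1 / 161 = 0.087578 g/(s*kW)
SFC = 0.087578 * 3600 = 315.28 g/kWh


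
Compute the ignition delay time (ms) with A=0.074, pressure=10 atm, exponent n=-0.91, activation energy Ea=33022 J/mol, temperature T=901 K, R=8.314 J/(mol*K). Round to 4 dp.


tau = A * P^n * exp(Ea/(R*T))
P^n = 10^(-0.91) = 0.12302688
Ea/(R*T) = 33022/(8.314*901) = 4.408274
exp(Ea/(R*T)) = 82.127573
tau = 0.074 * 0.12302688 * 82.127573 = 0.7477 ms


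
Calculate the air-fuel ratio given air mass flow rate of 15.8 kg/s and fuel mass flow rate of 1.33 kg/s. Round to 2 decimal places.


AFR = m_air / m_fuel
AFR = 15.8 / 1.33 = 11.88


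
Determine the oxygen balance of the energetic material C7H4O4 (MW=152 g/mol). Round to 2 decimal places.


OB = -1600 * (2C + H/2 - O) / MW
Inner = 2*7 + 4/2 - 4 = 12.00
OB = -1600 * 12.00 / 152 = -126.32%


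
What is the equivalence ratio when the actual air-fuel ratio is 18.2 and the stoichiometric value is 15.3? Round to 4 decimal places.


phi = AFR_stoich / AFR_actual
phi = 15.3 / 18.2 = 0.8407


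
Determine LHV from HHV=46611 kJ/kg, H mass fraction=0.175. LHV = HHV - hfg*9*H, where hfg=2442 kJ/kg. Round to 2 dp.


LHV = HHV - hfg * 9 * H
Water correction = 2442 * 9 * 0.175 = 3846.150 kJ/kg
LHV = 46611 - 3846.150 = 42764.85 kJ/kg


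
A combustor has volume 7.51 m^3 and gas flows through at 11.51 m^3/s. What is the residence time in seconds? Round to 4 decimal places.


tau = V / Q_flow
tau = 7.51 / 11.51 = 0.6525 s


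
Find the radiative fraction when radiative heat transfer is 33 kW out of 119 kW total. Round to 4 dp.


f_rad = Q_rad / Q_total
f_rad = 33 / 119 = 0.2773


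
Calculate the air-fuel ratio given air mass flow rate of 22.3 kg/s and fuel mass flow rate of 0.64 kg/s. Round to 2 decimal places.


AFR = m_air / m_fuel
AFR = 22.3 / 0.64 = 34.84


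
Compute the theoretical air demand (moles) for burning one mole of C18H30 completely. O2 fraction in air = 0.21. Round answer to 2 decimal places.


Balanced combustion: C18H30 + 25.5 O2 -> 18 CO2 + 15 H2O
O2 needed = C + H/4 = 18 + 30/4 = 25.50 moles
Air moles = O2 / 0.21 = 25.50 / 0.21 = 121.43 moles air


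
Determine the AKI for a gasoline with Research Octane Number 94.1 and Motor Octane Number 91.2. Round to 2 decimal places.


AKI = (RON + MON) / 2
AKI = (94.1 + 91.2) / 2
AKI = 185.3 / 2 = 92.65


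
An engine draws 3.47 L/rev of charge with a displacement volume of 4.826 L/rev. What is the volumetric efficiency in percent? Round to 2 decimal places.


eta_v = (V_actual / V_disp) * 100
Ratio = 3.47 / 4.826 = 0.7190
eta_v = 0.7190 * 100 = 71.90%


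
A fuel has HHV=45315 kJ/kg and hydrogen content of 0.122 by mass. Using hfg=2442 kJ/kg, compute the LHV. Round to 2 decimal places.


LHV = HHV - hfg * 9 * H
Water correction = 2442 * 9 * 0.122 = 2681.316 kJ/kg
LHV = 45315 - 2681.316 = 42633.68 kJ/kg


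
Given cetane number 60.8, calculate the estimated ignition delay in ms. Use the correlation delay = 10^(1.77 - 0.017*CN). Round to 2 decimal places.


delay = 10^(1.77 - 0.017*CN)
Exponent = 1.77 - 0.017*60.8 = 0.7364
delay = 10^0.7364 = 5.45 ms


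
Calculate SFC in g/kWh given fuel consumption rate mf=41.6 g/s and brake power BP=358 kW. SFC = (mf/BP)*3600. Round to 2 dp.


SFC = (mf / BP) * 3600
Rate = 41.6 / 358 = 0.116201 g/(s*kW)
SFC = 0.116201 * 3600 = 418.32 g/kWh


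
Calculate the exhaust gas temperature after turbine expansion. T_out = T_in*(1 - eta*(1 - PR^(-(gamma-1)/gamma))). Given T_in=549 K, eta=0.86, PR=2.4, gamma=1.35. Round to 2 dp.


T_out = T_in * (1 - eta * (1 - PR^(-(gamma-1)/gamma)))
Exponent = -(1.35-1)/1.35 = -0.25925926
PR^exp = 2.4^(-0.25925926) = 0.79694200
Factor = 1 - 0.86*(1 - 0.79694200) = 0.82537012
T_out = 549 * 0.82537012 = 453.13 K


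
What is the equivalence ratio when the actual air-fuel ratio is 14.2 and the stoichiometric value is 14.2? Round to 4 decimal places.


phi = AFR_stoich / AFR_actual
phi = 14.2 / 14.2 = 1.0000


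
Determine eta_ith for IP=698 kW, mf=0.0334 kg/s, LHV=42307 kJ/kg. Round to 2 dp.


eta_ith = (IP / (mf * LHV)) * 100
Denominator = 0.0334 * 42307 = 1413.0538 kW
eta_ith = (698 / 1413.0538) * 100 = 49.40%


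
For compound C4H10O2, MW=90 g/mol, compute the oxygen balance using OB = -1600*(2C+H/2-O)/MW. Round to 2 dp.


OB = -1600 * (2C + H/2 - O) / MW
Inner = 2*4 + 10/2 - 2 = 11.00
OB = -1600 * 11.00 / 90 = -195.56%


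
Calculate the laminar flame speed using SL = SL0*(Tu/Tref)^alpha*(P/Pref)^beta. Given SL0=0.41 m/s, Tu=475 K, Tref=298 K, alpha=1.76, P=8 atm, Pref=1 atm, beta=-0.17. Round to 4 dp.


SL = SL0 * (Tu/Tref)^alpha * (P/Pref)^beta
T ratio = 475/298 = 1.59395973
(T ratio)^alpha = 1.59395973^1.76 = 2.271748
(P/Pref)^beta = 8^(-0.17) = 0.702222
SL = 0.41 * 2.271748 * 0.702222 = 0.6541 m/s


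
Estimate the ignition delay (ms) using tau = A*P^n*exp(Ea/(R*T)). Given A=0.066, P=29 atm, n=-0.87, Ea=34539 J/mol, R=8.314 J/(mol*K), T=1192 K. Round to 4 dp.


tau = A * P^n * exp(Ea/(R*T))
P^n = 29^(-0.87) = 0.05342121
Ea/(R*T) = 34539/(8.314*1192) = 3.485166
exp(Ea/(R*T)) = 32.627847
tau = 0.066 * 0.05342121 * 32.627847 = 0.1150 ms


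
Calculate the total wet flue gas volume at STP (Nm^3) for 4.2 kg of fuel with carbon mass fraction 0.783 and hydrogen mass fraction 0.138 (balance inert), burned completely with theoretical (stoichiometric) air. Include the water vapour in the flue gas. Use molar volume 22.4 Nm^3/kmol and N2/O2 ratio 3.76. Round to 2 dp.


Per kg fuel: CO2 = (C/12 kmol)*22.4 = (0.783/12)*22.4 = 1.46160 Nm^3
Per kg fuel: H2O = (H/2 kmol)*22.4 = (0.138/2)*22.4 = 1.54560 Nm^3
O2 needed per kg fuel = C/12 + H/4 = 0.783/12 + 0.138/4 = 0.09975000 kmol
Per kg fuel: N2 = O2*3.76*22.4 = 0.09975000*3.76*22.4 = 8.40134 Nm^3
Total per kg = 1.46160 + 1.54560 + 8.40134 = 11.40854 Nm^3
Total = 11.40854 * 4.2 = 47.92 Nm^3


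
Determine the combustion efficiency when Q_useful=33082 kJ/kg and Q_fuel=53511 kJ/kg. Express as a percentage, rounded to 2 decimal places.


Efficiency = (Q_useful / Q_fuel) * 100
Efficiency = (33082 / 53511) * 100
Efficiency = 0.6182 * 100 = 61.82%


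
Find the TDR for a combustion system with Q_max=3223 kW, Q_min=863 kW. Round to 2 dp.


TDR = Q_max / Q_min
TDR = 3223 / 863 = 3.73


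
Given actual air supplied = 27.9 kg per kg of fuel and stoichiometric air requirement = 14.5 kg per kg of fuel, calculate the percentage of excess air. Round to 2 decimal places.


Excess air = actual - stoichiometric = 27.9 - 14.5 = 13.40 kg/kg fuel
Excess air % = (excess / stoich) * 100 = (13.40 / 14.5) * 100 = 92.41%


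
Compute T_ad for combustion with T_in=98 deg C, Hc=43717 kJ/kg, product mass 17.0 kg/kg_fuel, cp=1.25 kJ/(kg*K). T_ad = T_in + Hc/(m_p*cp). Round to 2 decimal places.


T_ad = T_in + Hc / (m_p * cp)
Denominator = 17.0 * 1.25 = 21.2500
Temperature rise = 43717 / 21.2500 = 2057.27 K
T_ad = 98 + 2057.27 = 2155.27 deg C


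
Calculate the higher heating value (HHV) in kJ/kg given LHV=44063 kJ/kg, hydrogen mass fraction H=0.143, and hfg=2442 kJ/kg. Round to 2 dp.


HHV = LHV + hfg * 9 * H
Water addition = 2442 * 9 * 0.143 = 3142.854 kJ/kg
HHV = 44063 + 3142.854 = 47205.85 kJ/kg


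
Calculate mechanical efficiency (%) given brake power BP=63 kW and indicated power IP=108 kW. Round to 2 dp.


eta_mech = (BP / IP) * 100
Ratio = 63 / 108 = 0.5833
eta_mech = 0.5833 * 100 = 58.33%


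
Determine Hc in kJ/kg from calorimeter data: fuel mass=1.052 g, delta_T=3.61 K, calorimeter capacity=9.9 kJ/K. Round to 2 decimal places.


Hc = C_cal * delta_T / m_fuel
Q_released = 9.9 * 3.61 = 35.7390 kJ
m_fuel = 1.052 g = 1.052/1000 kg = 0.001052 kg
Hc = 35.7390 / 0.001052 = 33972.43 kJ/kg


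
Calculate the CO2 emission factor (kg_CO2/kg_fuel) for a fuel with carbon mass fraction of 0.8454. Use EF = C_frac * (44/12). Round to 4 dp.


EF = C_frac * (M_CO2 / M_C)
EF = 0.8454 * (44/12)
EF = 0.8454 * 3.666667 = 3.0998 kg_CO2/kg_fuel


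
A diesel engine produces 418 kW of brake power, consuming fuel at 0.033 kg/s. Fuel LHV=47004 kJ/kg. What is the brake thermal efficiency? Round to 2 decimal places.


eta_BTE = (BP / (mf * LHV)) * 100
Denominator = 0.033 * 47004 = 1551.1320 kW
eta_BTE = (418 / 1551.1320) * 100 = 26.95%


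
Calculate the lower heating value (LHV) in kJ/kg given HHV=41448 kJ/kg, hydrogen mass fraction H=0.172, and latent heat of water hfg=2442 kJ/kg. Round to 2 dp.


LHV = HHV - hfg * 9 * H
Water correction = 2442 * 9 * 0.172 = 3780.216 kJ/kg
LHV = 41448 - 3780.216 = 37667.78 kJ/kg


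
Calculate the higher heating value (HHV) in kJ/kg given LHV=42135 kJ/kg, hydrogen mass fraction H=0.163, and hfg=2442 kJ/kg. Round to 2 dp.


HHV = LHV + hfg * 9 * H
Water addition = 2442 * 9 * 0.163 = 3582.414 kJ/kg
HHV = 42135 + 3582.414 = 45717.41 kJ/kg


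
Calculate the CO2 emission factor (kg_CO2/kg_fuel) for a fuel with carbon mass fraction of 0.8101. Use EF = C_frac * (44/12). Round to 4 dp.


EF = C_frac * (M_CO2 / M_C)
EF = 0.8101 * (44/12)
EF = 0.8101 * 3.666667 = 2.9704 kg_CO2/kg_fuel


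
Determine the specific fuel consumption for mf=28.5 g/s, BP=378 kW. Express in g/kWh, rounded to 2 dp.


SFC = (mf / BP) * 3600
Rate = 28.5 / 378 = 0.075397 g/(s*kW)
SFC = 0.075397 * 3600 = 271.43 g/kWh


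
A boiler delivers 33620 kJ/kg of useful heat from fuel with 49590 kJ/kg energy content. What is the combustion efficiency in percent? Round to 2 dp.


Efficiency = (Q_useful / Q_fuel) * 100
Efficiency = (33620 / 49590) * 100
Efficiency = 0.6780 * 100 = 67.80%


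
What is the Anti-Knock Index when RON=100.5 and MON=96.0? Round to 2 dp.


AKI = (RON + MON) / 2
AKI = (100.5 + 96.0) / 2
AKI = 196.5 / 2 = 98.25


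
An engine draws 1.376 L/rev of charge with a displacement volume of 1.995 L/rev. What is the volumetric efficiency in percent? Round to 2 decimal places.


eta_v = (V_actual / V_disp) * 100
Ratio = 1.376 / 1.995 = 0.6897
eta_v = 0.6897 * 100 = 68.97%


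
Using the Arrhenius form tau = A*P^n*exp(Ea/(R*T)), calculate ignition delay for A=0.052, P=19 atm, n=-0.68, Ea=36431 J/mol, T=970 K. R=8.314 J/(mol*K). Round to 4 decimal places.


tau = A * P^n * exp(Ea/(R*T))
P^n = 19^(-0.68) = 0.13503537
Ea/(R*T) = 36431/(8.314*970) = 4.517408
exp(Ea/(R*T)) = 91.597889
tau = 0.052 * 0.13503537 * 91.597889 = 0.6432 ms


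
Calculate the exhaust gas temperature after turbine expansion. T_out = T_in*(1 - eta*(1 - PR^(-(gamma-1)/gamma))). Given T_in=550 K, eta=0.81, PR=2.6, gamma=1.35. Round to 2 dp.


T_out = T_in * (1 - eta * (1 - PR^(-(gamma-1)/gamma)))
Exponent = -(1.35-1)/1.35 = -0.25925926
PR^exp = 2.6^(-0.25925926) = 0.78057442
Factor = 1 - 0.81*(1 - 0.78057442) = 0.82226528
T_out = 550 * 0.82226528 = 452.25 K


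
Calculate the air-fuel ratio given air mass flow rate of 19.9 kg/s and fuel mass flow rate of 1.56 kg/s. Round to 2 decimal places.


AFR = m_air / m_fuel
AFR = 19.9 / 1.56 = 12.76


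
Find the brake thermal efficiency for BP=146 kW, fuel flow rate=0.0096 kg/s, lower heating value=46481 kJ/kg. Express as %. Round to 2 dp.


eta_BTE = (BP / (mf * LHV)) * 100
Denominator = 0.0096 * 46481 = 446.2176 kW
eta_BTE = (146 / 446.2176) * 100 = 32.72%


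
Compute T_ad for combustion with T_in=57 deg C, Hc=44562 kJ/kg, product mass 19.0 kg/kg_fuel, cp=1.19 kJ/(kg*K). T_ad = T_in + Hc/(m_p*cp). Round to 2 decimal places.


T_ad = T_in + Hc / (m_p * cp)
Denominator = 19.0 * 1.19 = 22.6100
Temperature rise = 44562 / 22.6100 = 1970.90 K
T_ad = 57 + 1970.90 = 2027.90 deg C


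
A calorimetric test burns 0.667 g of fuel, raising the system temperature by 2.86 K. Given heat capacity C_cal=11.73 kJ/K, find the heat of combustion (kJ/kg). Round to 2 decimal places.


Hc = C_cal * delta_T / m_fuel
Q_released = 11.73 * 2.86 = 33.5478 kJ
m_fuel = 0.667 g = 0.667/1000 kg = 0.000667 kg
Hc = 33.5478 / 0.000667 = 50296.55 kJ/kg


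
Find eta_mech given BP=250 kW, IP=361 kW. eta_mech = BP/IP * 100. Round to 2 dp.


eta_mech = (BP / IP) * 100
Ratio = 250 / 361 = 0.6925
eta_mech = 0.6925 * 100 = 69.25%


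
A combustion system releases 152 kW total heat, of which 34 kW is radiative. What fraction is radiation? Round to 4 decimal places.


f_rad = Q_rad / Q_total
f_rad = 34 / 152 = 0.2237


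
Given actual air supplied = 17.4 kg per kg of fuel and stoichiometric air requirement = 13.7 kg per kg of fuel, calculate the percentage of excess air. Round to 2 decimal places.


Excess air = actual - stoichiometric = 17.4 - 13.7 = 3.70 kg/kg fuel
Excess air % = (excess / stoich) * 100 = (3.70 / 13.7) * 100 = 27.01%


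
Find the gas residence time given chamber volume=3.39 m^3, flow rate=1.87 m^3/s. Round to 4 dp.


tau = V / Q_flow
tau = 3.39 / 1.87 = 1.8128 s


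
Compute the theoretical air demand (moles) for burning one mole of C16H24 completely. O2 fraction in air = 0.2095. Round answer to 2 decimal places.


Balanced combustion: C16H24 + 22 O2 -> 16 CO2 + 12 H2O
O2 needed = C + H/4 = 16 + 24/4 = 22.00 moles
Air moles = O2 / 0.2095 = 22.00 / 0.2095 = 105.01 moles air


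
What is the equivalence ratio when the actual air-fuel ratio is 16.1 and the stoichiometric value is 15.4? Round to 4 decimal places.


phi = AFR_stoich / AFR_actual
phi = 15.4 / 16.1 = 0.9565


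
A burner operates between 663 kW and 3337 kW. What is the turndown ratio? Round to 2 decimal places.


TDR = Q_max / Q_min
TDR = 3337 / 663 = 5.03


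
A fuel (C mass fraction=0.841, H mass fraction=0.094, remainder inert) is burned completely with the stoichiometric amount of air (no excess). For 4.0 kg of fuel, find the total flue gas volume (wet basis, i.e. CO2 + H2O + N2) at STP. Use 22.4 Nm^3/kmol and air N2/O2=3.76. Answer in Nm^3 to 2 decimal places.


Per kg fuel: CO2 = (C/12 kmol)*22.4 = (0.841/12)*22.4 = 1.56987 Nm^3
Per kg fuel: H2O = (H/2 kmol)*22.4 = (0.094/2)*22.4 = 1.05280 Nm^3
O2 needed per kg fuel = C/12 + H/4 = 0.841/12 + 0.094/4 = 0.09358333 kmol
Per kg fuel: N2 = O2*3.76*22.4 = 0.09358333*3.76*22.4 = 7.88196 Nm^3
Total per kg = 1.56987 + 1.05280 + 7.88196 = 10.50463 Nm^3
Total = 10.50463 * 4.0 = 42.02 Nm^3


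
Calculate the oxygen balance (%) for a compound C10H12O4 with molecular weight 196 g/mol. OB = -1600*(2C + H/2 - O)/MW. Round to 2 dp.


OB = -1600 * (2C + H/2 - O) / MW
Inner = 2*10 + 12/2 - 4 = 22.00
OB = -1600 * 22.00 / 196 = -179.59%


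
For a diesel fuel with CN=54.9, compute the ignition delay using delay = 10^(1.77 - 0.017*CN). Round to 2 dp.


delay = 10^(1.77 - 0.017*CN)
Exponent = 1.77 - 0.017*54.9 = 0.8367
delay = 10^0.8367 = 6.87 ms


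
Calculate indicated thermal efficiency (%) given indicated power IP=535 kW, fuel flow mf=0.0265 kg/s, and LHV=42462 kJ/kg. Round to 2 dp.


eta_ith = (IP / (mf * LHV)) * 100
Denominator = 0.0265 * 42462 = 1125.2430 kW
eta_ith = (535 / 1125.2430) * 100 = 47.55%


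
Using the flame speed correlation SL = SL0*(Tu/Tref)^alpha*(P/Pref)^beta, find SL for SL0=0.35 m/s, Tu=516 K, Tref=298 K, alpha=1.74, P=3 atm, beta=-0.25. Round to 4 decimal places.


SL = SL0 * (Tu/Tref)^alpha * (P/Pref)^beta
T ratio = 516/298 = 1.73154362
(T ratio)^alpha = 1.73154362^1.74 = 2.599406
(P/Pref)^beta = 3^(-0.25) = 0.759836
SL = 0.35 * 2.599406 * 0.759836 = 0.6913 m/s


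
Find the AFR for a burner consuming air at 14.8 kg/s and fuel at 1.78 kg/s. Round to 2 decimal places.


AFR = m_air / m_fuel
AFR = 14.8 / 1.78 = 8.31


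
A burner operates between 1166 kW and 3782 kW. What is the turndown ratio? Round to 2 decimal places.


TDR = Q_max / Q_min
TDR = 3782 / 1166 = 3.24


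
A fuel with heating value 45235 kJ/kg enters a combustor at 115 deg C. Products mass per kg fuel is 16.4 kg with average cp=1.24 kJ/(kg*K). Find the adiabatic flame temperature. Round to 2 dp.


T_ad = T_in + Hc / (m_p * cp)
Denominator = 16.4 * 1.24 = 20.3360
Temperature rise = 45235 / 20.3360 = 2224.38 K
T_ad = 115 + 2224.38 = 2339.38 deg C


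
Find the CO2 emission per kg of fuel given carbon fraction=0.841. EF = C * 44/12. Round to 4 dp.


EF = C_frac * (M_CO2 / M_C)
EF = 0.841 * (44/12)
EF = 0.841 * 3.666667 = 3.0837 kg_CO2/kg_fuel


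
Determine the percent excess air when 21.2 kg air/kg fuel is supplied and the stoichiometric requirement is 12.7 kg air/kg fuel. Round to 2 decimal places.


Excess air = actual - stoichiometric = 21.2 - 12.7 = 8.50 kg/kg fuel
Excess air % = (excess / stoich) * 100 = (8.50 / 12.7) * 100 = 66.93%


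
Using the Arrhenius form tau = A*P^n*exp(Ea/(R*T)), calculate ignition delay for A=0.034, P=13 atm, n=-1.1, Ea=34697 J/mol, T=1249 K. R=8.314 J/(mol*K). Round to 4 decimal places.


tau = A * P^n * exp(Ea/(R*T))
P^n = 13^(-1.1) = 0.05951992
Ea/(R*T) = 34697/(8.314*1249) = 3.341331
exp(Ea/(R*T)) = 28.256704
tau = 0.034 * 0.05951992 * 28.256704 = 0.0572 ms


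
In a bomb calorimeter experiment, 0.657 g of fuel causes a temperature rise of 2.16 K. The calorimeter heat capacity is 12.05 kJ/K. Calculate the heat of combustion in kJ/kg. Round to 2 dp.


Hc = C_cal * delta_T / m_fuel
Q_released = 12.05 * 2.16 = 26.0280 kJ
m_fuel = 0.657 g = 0.657/1000 kg = 0.000657 kg
Hc = 26.0280 / 0.000657 = 39616.44 kJ/kg


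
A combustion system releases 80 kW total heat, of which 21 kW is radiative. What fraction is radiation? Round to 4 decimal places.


f_rad = Q_rad / Q_total
f_rad = 21 / 80 = 0.2625


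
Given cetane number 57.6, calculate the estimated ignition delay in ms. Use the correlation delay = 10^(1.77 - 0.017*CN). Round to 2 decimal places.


delay = 10^(1.77 - 0.017*CN)
Exponent = 1.77 - 0.017*57.6 = 0.7908
delay = 10^0.7908 = 6.18 ms


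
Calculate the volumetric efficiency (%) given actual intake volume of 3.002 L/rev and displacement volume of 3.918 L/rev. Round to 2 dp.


eta_v = (V_actual / V_disp) * 100
Ratio = 3.002 / 3.918 = 0.7662
eta_v = 0.7662 * 100 = 76.62%


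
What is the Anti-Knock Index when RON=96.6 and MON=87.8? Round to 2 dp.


AKI = (RON + MON) / 2
AKI = (96.6 + 87.8) / 2
AKI = 184.4 / 2 = 92.20


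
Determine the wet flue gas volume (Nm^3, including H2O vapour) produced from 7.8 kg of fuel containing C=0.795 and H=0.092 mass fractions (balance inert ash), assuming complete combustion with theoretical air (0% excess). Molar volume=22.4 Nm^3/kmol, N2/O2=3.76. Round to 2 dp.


Per kg fuel: CO2 = (C/12 kmol)*22.4 = (0.795/12)*22.4 = 1.48400 Nm^3
Per kg fuel: H2O = (H/2 kmol)*22.4 = (0.092/2)*22.4 = 1.03040 Nm^3
O2 needed per kg fuel = C/12 + H/4 = 0.795/12 + 0.092/4 = 0.08925000 kmol
Per kg fuel: N2 = O2*3.76*22.4 = 0.08925000*3.76*22.4 = 7.51699 Nm^3
Total per kg = 1.48400 + 1.03040 + 7.51699 = 10.03139 Nm^3
Total = 10.03139 * 7.8 = 78.24 Nm^3


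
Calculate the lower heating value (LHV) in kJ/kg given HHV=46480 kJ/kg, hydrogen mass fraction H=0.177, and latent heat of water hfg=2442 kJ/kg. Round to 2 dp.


LHV = HHV - hfg * 9 * H
Water correction = 2442 * 9 * 0.177 = 3890.106 kJ/kg
LHV = 46480 - 3890.106 = 42589.89 kJ/kg


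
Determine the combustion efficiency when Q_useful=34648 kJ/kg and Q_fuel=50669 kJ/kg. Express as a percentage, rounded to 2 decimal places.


Efficiency = (Q_useful / Q_fuel) * 100
Efficiency = (34648 / 50669) * 100
Efficiency = 0.6838 * 100 = 68.38%


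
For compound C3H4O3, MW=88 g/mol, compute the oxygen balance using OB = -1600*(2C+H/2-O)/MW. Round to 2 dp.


OB = -1600 * (2C + H/2 - O) / MW
Inner = 2*3 + 4/2 - 3 = 5.00
OB = -1600 * 5.00 / 88 = -90.91%


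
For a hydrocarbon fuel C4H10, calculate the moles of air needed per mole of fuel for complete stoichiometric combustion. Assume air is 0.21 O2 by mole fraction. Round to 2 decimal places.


Balanced combustion: C4H10 + 6.5 O2 -> 4 CO2 + 5 H2O
O2 needed = C + H/4 = 4 + 10/4 = 6.50 moles
Air moles = O2 / 0.21 = 6.50 / 0.21 = 30.95 moles air


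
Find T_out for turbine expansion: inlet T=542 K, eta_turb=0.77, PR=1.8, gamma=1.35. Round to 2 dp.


T_out = T_in * (1 - eta * (1 - PR^(-(gamma-1)/gamma)))
Exponent = -(1.35-1)/1.35 = -0.25925926
PR^exp = 1.8^(-0.25925926) = 0.85865408
Factor = 1 - 0.77*(1 - 0.85865408) = 0.89116364
T_out = 542 * 0.89116364 = 483.01 K


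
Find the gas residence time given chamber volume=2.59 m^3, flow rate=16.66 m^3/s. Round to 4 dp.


tau = V / Q_flow
tau = 2.59 / 16.66 = 0.1555 s


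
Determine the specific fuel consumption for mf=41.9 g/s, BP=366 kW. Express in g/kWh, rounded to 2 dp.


SFC = (mf / BP) * 3600
Rate = 41.9 / 366 = 0.114481 g/(s*kW)
SFC = 0.114481 * 3600 = 412.13 g/kWh


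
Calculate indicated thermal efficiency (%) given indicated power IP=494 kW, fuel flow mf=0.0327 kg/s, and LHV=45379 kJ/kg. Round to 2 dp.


eta_ith = (IP / (mf * LHV)) * 100
Denominator = 0.0327 * 45379 = 1483.8933 kW
eta_ith = (494 / 1483.8933) * 100 = 33.29%


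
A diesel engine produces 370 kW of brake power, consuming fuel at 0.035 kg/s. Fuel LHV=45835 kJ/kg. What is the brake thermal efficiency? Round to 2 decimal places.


eta_BTE = (BP / (mf * LHV)) * 100
Denominator = 0.035 * 45835 = 1604.2250 kW
eta_BTE = (370 / 1604.2250) * 100 = 23.06%


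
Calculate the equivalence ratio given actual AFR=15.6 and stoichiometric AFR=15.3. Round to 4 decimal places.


phi = AFR_stoich / AFR_actual
phi = 15.3 / 15.6 = 0.9808


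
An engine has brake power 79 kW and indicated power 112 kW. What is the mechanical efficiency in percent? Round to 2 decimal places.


eta_mech = (BP / IP) * 100
Ratio = 79 / 112 = 0.7054
eta_mech = 0.7054 * 100 = 70.54%


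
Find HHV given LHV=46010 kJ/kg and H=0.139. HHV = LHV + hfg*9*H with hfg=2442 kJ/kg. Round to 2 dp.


HHV = LHV + hfg * 9 * H
Water addition = 2442 * 9 * 0.139 = 3054.942 kJ/kg
HHV = 46010 + 3054.942 = 49064.94 kJ/kg


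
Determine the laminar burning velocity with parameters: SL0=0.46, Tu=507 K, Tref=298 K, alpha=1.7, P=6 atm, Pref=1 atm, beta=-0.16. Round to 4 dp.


SL = SL0 * (Tu/Tref)^alpha * (P/Pref)^beta
T ratio = 507/298 = 1.70134228
(T ratio)^alpha = 1.70134228^1.7 = 2.468004
(P/Pref)^beta = 6^(-0.16) = 0.750751
SL = 0.46 * 2.468004 * 0.750751 = 0.8523 m/s


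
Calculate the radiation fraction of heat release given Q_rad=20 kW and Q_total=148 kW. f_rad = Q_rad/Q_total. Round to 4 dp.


f_rad = Q_rad / Q_total
f_rad = 20 / 148 = 0.1351


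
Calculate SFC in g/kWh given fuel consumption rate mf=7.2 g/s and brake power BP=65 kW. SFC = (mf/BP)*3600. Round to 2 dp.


SFC = (mf / BP) * 3600
Rate = 7.2 / 65 = 0.110769 g/(s*kW)
SFC = 0.110769 * 3600 = 398.77 g/kWh


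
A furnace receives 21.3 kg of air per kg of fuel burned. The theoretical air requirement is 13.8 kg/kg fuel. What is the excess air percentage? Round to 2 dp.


Excess air = actual - stoichiometric = 21.3 - 13.8 = 7.50 kg/kg fuel
Excess air % = (excess / stoich) * 100 = (7.50 / 13.8) * 100 = 54.35%


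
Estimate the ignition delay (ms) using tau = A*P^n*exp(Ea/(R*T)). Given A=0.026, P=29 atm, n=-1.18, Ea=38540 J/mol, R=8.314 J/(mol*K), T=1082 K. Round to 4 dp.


tau = A * P^n * exp(Ea/(R*T))
P^n = 29^(-1.18) = 0.01880920
Ea/(R*T) = 38540/(8.314*1082) = 4.284246
exp(Ea/(R*T)) = 72.547846
tau = 0.026 * 0.01880920 * 72.547846 = 0.0355 ms


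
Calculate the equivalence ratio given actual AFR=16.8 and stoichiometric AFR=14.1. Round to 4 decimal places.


phi = AFR_stoich / AFR_actual
phi = 14.1 / 16.8 = 0.8393


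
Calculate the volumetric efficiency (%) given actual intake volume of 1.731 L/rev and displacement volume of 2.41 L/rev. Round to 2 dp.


eta_v = (V_actual / V_disp) * 100
Ratio = 1.731 / 2.41 = 0.7183
eta_v = 0.7183 * 100 = 71.83%


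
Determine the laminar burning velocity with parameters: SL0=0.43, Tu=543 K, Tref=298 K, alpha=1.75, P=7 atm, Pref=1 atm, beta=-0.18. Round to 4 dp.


SL = SL0 * (Tu/Tref)^alpha * (P/Pref)^beta
T ratio = 543/298 = 1.82214765
(T ratio)^alpha = 1.82214765^1.75 = 2.857730
(P/Pref)^beta = 7^(-0.18) = 0.704502
SL = 0.43 * 2.857730 * 0.704502 = 0.8657 m/s


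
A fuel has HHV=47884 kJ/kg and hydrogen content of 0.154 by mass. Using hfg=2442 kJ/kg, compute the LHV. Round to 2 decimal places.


LHV = HHV - hfg * 9 * H
Water correction = 2442 * 9 * 0.154 = 3384.612 kJ/kg
LHV = 47884 - 3384.612 = 44499.39 kJ/kg


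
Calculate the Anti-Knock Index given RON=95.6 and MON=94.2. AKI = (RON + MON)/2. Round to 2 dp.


AKI = (RON + MON) / 2
AKI = (95.6 + 94.2) / 2
AKI = 189.8 / 2 = 94.90


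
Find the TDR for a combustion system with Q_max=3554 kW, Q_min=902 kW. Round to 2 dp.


TDR = Q_max / Q_min
TDR = 3554 / 902 = 3.94


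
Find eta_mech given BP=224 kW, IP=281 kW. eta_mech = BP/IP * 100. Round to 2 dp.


eta_mech = (BP / IP) * 100
Ratio = 224 / 281 = 0.7972
eta_mech = 0.7972 * 100 = 79.72%


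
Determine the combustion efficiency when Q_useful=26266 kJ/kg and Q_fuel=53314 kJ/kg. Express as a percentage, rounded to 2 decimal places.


Efficiency = (Q_useful / Q_fuel) * 100
Efficiency = (26266 / 53314) * 100
Efficiency = 0.4927 * 100 = 49.27%


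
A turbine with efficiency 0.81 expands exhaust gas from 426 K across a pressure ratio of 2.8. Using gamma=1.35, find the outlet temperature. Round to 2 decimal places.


T_out = T_in * (1 - eta * (1 - PR^(-(gamma-1)/gamma)))
Exponent = -(1.35-1)/1.35 = -0.25925926
PR^exp = 2.8^(-0.25925926) = 0.76572026
Factor = 1 - 0.81*(1 - 0.76572026) = 0.81023341
T_out = 426 * 0.81023341 = 345.16 K


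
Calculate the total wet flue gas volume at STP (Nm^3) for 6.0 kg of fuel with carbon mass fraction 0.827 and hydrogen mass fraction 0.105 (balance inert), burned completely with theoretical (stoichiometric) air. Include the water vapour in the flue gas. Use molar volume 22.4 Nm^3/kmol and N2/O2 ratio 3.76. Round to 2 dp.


Per kg fuel: CO2 = (C/12 kmol)*22.4 = (0.827/12)*22.4 = 1.54373 Nm^3
Per kg fuel: H2O = (H/2 kmol)*22.4 = (0.105/2)*22.4 = 1.17600 Nm^3
O2 needed per kg fuel = C/12 + H/4 = 0.827/12 + 0.105/4 = 0.09516667 kmol
Per kg fuel: N2 = O2*3.76*22.4 = 0.09516667*3.76*22.4 = 8.01532 Nm^3
Total per kg = 1.54373 + 1.17600 + 8.01532 = 10.73505 Nm^3
Total = 10.73505 * 6.0 = 64.41 Nm^3


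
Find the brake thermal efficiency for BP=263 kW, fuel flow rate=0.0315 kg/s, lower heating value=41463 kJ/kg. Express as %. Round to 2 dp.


eta_BTE = (BP / (mf * LHV)) * 100
Denominator = 0.0315 * 41463 = 1306.0845 kW
eta_BTE = (263 / 1306.0845) * 100 = 20.14%


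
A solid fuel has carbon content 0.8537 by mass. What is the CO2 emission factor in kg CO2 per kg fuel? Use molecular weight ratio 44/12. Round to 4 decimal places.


EF = C_frac * (M_CO2 / M_C)
EF = 0.8537 * (44/12)
EF = 0.8537 * 3.666667 = 3.1302 kg_CO2/kg_fuel


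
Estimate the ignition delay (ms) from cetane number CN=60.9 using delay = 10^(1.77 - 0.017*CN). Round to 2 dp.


delay = 10^(1.77 - 0.017*CN)
Exponent = 1.77 - 0.017*60.9 = 0.7347
delay = 10^0.7347 = 5.43 ms


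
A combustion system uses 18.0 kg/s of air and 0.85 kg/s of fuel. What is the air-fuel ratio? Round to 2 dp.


AFR = m_air / m_fuel
AFR = 18.0 / 0.85 = 21.18


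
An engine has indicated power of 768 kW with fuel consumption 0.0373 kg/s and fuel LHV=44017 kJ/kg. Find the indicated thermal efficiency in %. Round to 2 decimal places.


eta_ith = (IP / (mf * LHV)) * 100
Denominator = 0.0373 * 44017 = 1641.8341 kW
eta_ith = (768 / 1641.8341) * 100 = 46.78%


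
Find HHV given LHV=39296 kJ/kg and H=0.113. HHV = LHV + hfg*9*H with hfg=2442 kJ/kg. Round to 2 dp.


HHV = LHV + hfg * 9 * H
Water addition = 2442 * 9 * 0.113 = 2483.514 kJ/kg
HHV = 39296 + 2483.514 = 41779.51 kJ/kg


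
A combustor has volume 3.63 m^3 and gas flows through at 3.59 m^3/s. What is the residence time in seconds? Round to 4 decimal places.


tau = V / Q_flow
tau = 3.63 / 3.59 = 1.0111 s


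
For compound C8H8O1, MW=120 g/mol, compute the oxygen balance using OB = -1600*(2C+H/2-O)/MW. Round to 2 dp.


OB = -1600 * (2C + H/2 - O) / MW
Inner = 2*8 + 8/2 - 1 = 19.00
OB = -1600 * 19.00 / 120 = -253.33%


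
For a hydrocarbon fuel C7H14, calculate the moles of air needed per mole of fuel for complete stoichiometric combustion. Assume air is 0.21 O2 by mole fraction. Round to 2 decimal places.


Balanced combustion: C7H14 + 10.5 O2 -> 7 CO2 + 7 H2O
O2 needed = C + H/4 = 7 + 14/4 = 10.50 moles
Air moles = O2 / 0.21 = 10.50 / 0.21 = 50.00 moles air


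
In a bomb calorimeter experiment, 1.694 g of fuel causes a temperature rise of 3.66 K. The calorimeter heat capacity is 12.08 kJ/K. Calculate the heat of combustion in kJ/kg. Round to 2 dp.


Hc = C_cal * delta_T / m_fuel
Q_released = 12.08 * 3.66 = 44.2128 kJ
m_fuel = 1.694 g = 1.694/1000 kg = 0.001694 kg
Hc = 44.2128 / 0.001694 = 26099.65 kJ/kg


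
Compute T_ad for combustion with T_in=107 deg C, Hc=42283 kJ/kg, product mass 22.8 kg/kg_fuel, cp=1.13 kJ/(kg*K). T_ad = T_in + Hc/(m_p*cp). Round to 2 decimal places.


T_ad = T_in + Hc / (m_p * cp)
Denominator = 22.8 * 1.13 = 25.7640
Temperature rise = 42283 / 25.7640 = 1641.17 K
T_ad = 107 + 1641.17 = 1748.17 deg C


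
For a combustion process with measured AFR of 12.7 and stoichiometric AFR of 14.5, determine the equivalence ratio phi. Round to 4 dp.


phi = AFR_stoich / AFR_actual
phi = 14.5 / 12.7 = 1.1417


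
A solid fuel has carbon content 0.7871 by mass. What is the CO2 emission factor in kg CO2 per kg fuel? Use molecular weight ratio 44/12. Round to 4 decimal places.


EF = C_frac * (M_CO2 / M_C)
EF = 0.7871 * (44/12)
EF = 0.7871 * 3.666667 = 2.8860 kg_CO2/kg_fuel


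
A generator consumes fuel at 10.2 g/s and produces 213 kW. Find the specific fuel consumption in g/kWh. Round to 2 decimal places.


SFC = (mf / BP) * 3600
Rate = 10.2 / 213 = 0.047887 g/(s*kW)
SFC = 0.047887 * 3600 = 172.39 g/kWh


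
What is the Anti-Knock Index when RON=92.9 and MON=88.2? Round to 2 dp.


AKI = (RON + MON) / 2
AKI = (92.9 + 88.2) / 2
AKI = 181.1 / 2 = 90.55


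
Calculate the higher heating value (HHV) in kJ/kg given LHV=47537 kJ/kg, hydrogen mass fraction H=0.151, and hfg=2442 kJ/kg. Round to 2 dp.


HHV = LHV + hfg * 9 * H
Water addition = 2442 * 9 * 0.151 = 3318.678 kJ/kg
HHV = 47537 + 3318.678 = 50855.68 kJ/kg


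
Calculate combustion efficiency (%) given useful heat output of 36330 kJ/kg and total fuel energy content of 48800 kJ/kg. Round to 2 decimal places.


Efficiency = (Q_useful / Q_fuel) * 100
Efficiency = (36330 / 48800) * 100
Efficiency = 0.7445 * 100 = 74.45%


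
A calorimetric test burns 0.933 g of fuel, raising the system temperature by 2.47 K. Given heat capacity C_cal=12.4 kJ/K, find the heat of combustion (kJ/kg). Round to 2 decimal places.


Hc = C_cal * delta_T / m_fuel
Q_released = 12.4 * 2.47 = 30.6280 kJ
m_fuel = 0.933 g = 0.933/1000 kg = 0.000933 kg
Hc = 30.6280 / 0.000933 = 32827.44 kJ/kg


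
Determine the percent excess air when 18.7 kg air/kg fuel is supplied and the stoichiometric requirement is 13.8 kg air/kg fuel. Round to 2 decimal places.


Excess air = actual - stoichiometric = 18.7 - 13.8 = 4.90 kg/kg fuel
Excess air % = (excess / stoich) * 100 = (4.90 / 13.8) * 100 = 35.51%


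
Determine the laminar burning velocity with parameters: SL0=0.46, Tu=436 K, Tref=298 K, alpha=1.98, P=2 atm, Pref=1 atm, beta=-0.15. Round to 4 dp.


SL = SL0 * (Tu/Tref)^alpha * (P/Pref)^beta
T ratio = 436/298 = 1.46308725
(T ratio)^alpha = 1.46308725^1.98 = 2.124394
(P/Pref)^beta = 2^(-0.15) = 0.901250
SL = 0.46 * 2.124394 * 0.901250 = 0.8807 m/s


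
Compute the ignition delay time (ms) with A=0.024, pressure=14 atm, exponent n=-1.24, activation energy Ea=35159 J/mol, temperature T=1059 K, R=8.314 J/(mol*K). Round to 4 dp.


tau = A * P^n * exp(Ea/(R*T))
P^n = 14^(-1.24) = 0.03791414
Ea/(R*T) = 35159/(8.314*1059) = 3.993287
exp(Ea/(R*T)) = 54.232865
tau = 0.024 * 0.03791414 * 54.232865 = 0.0493 ms


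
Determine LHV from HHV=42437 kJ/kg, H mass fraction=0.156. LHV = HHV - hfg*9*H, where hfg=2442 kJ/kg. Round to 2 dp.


LHV = HHV - hfg * 9 * H
Water correction = 2442 * 9 * 0.156 = 3428.568 kJ/kg
LHV = 42437 - 3428.568 = 39008.43 kJ/kg


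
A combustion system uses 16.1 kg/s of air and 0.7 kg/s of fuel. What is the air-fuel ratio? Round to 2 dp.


AFR = m_air / m_fuel
AFR = 16.1 / 0.7 = 23.00


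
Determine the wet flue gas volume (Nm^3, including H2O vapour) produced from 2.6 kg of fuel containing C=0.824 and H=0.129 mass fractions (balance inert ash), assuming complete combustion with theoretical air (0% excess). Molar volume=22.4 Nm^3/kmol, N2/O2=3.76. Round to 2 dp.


Per kg fuel: CO2 = (C/12 kmol)*22.4 = (0.824/12)*22.4 = 1.53813 Nm^3
Per kg fuel: H2O = (H/2 kmol)*22.4 = (0.129/2)*22.4 = 1.44480 Nm^3
O2 needed per kg fuel = C/12 + H/4 = 0.824/12 + 0.129/4 = 0.10091667 kmol
Per kg fuel: N2 = O2*3.76*22.4 = 0.10091667*3.76*22.4 = 8.49961 Nm^3
Total per kg = 1.53813 + 1.44480 + 8.49961 = 11.48254 Nm^3
Total = 11.48254 * 2.6 = 29.85 Nm^3


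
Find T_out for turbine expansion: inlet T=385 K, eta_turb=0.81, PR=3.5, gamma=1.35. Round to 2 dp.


T_out = T_in * (1 - eta * (1 - PR^(-(gamma-1)/gamma)))
Exponent = -(1.35-1)/1.35 = -0.25925926
PR^exp = 3.5^(-0.25925926) = 0.72267881
Factor = 1 - 0.81*(1 - 0.72267881) = 0.77536984
T_out = 385 * 0.77536984 = 298.52 K


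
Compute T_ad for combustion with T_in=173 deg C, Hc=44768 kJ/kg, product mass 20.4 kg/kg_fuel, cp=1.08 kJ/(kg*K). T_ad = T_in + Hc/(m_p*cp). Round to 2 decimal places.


T_ad = T_in + Hc / (m_p * cp)
Denominator = 20.4 * 1.08 = 22.0320
Temperature rise = 44768 / 22.0320 = 2031.95 K
T_ad = 173 + 2031.95 = 2204.95 deg C


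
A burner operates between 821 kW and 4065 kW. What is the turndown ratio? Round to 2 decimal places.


TDR = Q_max / Q_min
TDR = 4065 / 821 = 4.95


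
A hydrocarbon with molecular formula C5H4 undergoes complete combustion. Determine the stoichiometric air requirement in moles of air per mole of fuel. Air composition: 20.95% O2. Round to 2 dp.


Balanced combustion: C5H4 + 6 O2 -> 5 CO2 + 2 H2O
O2 needed = C + H/4 = 5 + 4/4 = 6.00 moles
Air moles = O2 / 0.2095 = 6.00 / 0.2095 = 28.64 moles air


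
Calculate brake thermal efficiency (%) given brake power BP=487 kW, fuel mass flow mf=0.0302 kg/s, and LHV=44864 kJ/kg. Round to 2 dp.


eta_BTE = (BP / (mf * LHV)) * 100
Denominator = 0.0302 * 44864 = 1354.8928 kW
eta_BTE = (487 / 1354.8928) * 100 = 35.94%


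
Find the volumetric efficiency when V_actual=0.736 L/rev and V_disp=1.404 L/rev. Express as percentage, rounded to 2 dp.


eta_v = (V_actual / V_disp) * 100
Ratio = 0.736 / 1.404 = 0.5242
eta_v = 0.5242 * 100 = 52.42%


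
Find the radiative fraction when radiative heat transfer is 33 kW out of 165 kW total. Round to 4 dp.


f_rad = Q_rad / Q_total
f_rad = 33 / 165 = 0.2000


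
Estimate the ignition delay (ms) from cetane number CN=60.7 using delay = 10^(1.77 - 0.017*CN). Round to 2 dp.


delay = 10^(1.77 - 0.017*CN)
Exponent = 1.77 - 0.017*60.7 = 0.7381
delay = 10^0.7381 = 5.47 ms


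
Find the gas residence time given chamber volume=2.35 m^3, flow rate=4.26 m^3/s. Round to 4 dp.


tau = V / Q_flow
tau = 2.35 / 4.26 = 0.5516 s


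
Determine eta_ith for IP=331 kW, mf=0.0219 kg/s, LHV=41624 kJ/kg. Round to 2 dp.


eta_ith = (IP / (mf * LHV)) * 100
Denominator = 0.0219 * 41624 = 911.5656 kW
eta_ith = (331 / 911.5656) * 100 = 36.31%


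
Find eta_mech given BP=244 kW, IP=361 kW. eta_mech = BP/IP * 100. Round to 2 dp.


eta_mech = (BP / IP) * 100
Ratio = 244 / 361 = 0.6759
eta_mech = 0.6759 * 100 = 67.59%


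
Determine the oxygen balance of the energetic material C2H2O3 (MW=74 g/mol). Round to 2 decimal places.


OB = -1600 * (2C + H/2 - O) / MW
Inner = 2*2 + 2/2 - 3 = 2.00
OB = -1600 * 2.00 / 74 = -43.24%


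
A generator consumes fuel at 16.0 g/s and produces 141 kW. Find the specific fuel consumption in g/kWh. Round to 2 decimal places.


SFC = (mf / BP) * 3600
Rate = 16.0 / 141 = 0.113475 g/(s*kW)
SFC = 0.113475 * 3600 = 408.51 g/kWh


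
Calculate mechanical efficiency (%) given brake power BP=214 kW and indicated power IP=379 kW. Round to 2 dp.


eta_mech = (BP / IP) * 100
Ratio = 214 / 379 = 0.5646
eta_mech = 0.5646 * 100 = 56.46%


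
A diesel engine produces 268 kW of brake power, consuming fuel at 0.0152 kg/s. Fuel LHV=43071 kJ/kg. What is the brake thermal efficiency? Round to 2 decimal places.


eta_BTE = (BP / (mf * LHV)) * 100
Denominator = 0.0152 * 43071 = 654.6792 kW
eta_BTE = (268 / 654.6792) * 100 = 40.94%


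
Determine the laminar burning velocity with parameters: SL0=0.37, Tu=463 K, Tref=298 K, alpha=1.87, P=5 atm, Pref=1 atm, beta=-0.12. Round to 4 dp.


SL = SL0 * (Tu/Tref)^alpha * (P/Pref)^beta
T ratio = 463/298 = 1.55369128
(T ratio)^alpha = 1.55369128^1.87 = 2.279565
(P/Pref)^beta = 5^(-0.12) = 0.824373
SL = 0.37 * 2.279565 * 0.824373 = 0.6953 m/s


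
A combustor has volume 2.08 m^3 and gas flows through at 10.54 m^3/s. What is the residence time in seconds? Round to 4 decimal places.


tau = V / Q_flow
tau = 2.08 / 10.54 = 0.1973 s


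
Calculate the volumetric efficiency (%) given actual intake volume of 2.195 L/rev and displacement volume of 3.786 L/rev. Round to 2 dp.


eta_v = (V_actual / V_disp) * 100
Ratio = 2.195 / 3.786 = 0.5798
eta_v = 0.5798 * 100 = 57.98%


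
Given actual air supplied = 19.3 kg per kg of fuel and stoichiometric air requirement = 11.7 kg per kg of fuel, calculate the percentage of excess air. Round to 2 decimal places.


Excess air = actual - stoichiometric = 19.3 - 11.7 = 7.60 kg/kg fuel
Excess air % = (excess / stoich) * 100 = (7.60 / 11.7) * 100 = 64.96%


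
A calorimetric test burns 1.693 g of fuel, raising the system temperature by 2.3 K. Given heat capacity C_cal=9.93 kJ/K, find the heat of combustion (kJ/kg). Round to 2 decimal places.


Hc = C_cal * delta_T / m_fuel
Q_released = 9.93 * 2.3 = 22.8390 kJ
m_fuel = 1.693 g = 1.693/1000 kg = 0.001693 kg
Hc = 22.8390 / 0.001693 = 13490.25 kJ/kg


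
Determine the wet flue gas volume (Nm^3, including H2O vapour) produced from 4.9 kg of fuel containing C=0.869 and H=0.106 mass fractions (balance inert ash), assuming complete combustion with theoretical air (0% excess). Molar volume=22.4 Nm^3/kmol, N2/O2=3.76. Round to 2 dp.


Per kg fuel: CO2 = (C/12 kmol)*22.4 = (0.869/12)*22.4 = 1.62213 Nm^3
Per kg fuel: H2O = (H/2 kmol)*22.4 = (0.106/2)*22.4 = 1.18720 Nm^3
O2 needed per kg fuel = C/12 + H/4 = 0.869/12 + 0.106/4 = 0.09891667 kmol
Per kg fuel: N2 = O2*3.76*22.4 = 0.09891667*3.76*22.4 = 8.33116 Nm^3
Total per kg = 1.62213 + 1.18720 + 8.33116 = 11.14049 Nm^3
Total = 11.14049 * 4.9 = 54.59 Nm^3


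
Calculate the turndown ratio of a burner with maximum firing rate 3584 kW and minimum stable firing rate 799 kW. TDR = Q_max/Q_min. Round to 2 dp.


TDR = Q_max / Q_min
TDR = 3584 / 799 = 4.49


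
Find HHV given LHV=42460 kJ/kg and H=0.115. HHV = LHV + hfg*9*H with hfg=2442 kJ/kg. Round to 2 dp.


HHV = LHV + hfg * 9 * H
Water addition = 2442 * 9 * 0.115 = 2527.470 kJ/kg
HHV = 42460 + 2527.470 = 44987.47 kJ/kg


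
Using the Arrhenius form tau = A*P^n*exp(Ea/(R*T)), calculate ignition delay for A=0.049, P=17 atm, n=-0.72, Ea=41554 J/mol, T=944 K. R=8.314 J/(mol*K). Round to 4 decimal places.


tau = A * P^n * exp(Ea/(R*T))
P^n = 17^(-0.72) = 0.13003994
Ea/(R*T) = 41554/(8.314*944) = 5.294572
exp(Ea/(R*T)) = 199.252236
tau = 0.049 * 0.13003994 * 199.252236 = 1.2696 ms


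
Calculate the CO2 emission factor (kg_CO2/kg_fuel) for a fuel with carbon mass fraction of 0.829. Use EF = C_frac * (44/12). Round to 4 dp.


EF = C_frac * (M_CO2 / M_C)
EF = 0.829 * (44/12)
EF = 0.829 * 3.666667 = 3.0397 kg_CO2/kg_fuel
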